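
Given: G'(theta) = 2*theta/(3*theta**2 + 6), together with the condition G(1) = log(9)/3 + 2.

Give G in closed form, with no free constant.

G(theta) = log(3*theta**2 + 6)/3 + 2

G'(theta) matches the chain-rule pattern g'(h)*h' with inner function h(theta) = 3*theta**2 + 6; substituting u = h(theta) collapses the integral.
A general antiderivative is log(3*theta**2 + 6)/3 + C.
The condition gives C = log(9)/3 + 2 - (log(9)/3) = 2.
So G(theta) = log(3*theta**2 + 6)/3 + 2.
Check: d/dtheta[log(3*theta**2 + 6)/3 + 2] = 2*theta/(3*theta**2 + 6) = G'(theta).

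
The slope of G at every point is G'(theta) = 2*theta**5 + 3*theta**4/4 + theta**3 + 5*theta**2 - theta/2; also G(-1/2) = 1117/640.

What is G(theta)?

G(theta) = theta**6/3 + 3*theta**5/20 + theta**4/4 + 5*theta**3/3 - theta**2/4 + 2

Integrate term by term and add the pieces.
A general antiderivative is theta**6/3 + 3*theta**5/20 + theta**4/4 + 5*theta**3/3 - theta**2/4 + C.
The condition gives C = 1117/640 - (-163/640) = 2.
So G(theta) = theta**6/3 + 3*theta**5/20 + theta**4/4 + 5*theta**3/3 - theta**2/4 + 2.
Check: d/dtheta[theta**6/3 + 3*theta**5/20 + theta**4/4 + 5*theta**3/3 - theta**2/4 + 2] = 2*theta**5 + 3*theta**4/4 + theta**3 + 5*theta**2 - theta/2 = G'(theta).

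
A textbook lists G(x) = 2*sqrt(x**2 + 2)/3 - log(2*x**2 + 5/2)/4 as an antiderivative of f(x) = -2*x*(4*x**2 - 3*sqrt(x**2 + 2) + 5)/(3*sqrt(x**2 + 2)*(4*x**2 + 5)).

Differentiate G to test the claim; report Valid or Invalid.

Invalid: d/dx[G] - f = (16*x**3*sqrt(x**2 + 2) - 12*x**3 + 20*x*sqrt(x**2 + 2) - 24*x)/(12*x**4 + 39*x**2 + 30), which is not 0.

d/dx[G] = (8*x**3 - 6*x*sqrt(x**2 + 2) + 10*x)/(12*x**2*sqrt(x**2 + 2) + 15*sqrt(x**2 + 2))
d/dx[G] - f(x) = (16*x**3*sqrt(x**2 + 2) - 12*x**3 + 20*x*sqrt(x**2 + 2) - 24*x)/(12*x**4 + 39*x**2 + 30) != 0.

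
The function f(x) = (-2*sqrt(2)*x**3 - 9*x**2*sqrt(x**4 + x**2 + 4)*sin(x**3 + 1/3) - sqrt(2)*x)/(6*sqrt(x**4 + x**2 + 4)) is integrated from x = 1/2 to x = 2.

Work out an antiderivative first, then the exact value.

A first test for any F(x): its x-derivative must equal f(x) identically.
F(x) = sqrt(2)*(-2*sqrt(x**4 + x**2 + 4) + 3*sqrt(2)*cos(x**3 + 1/3))/12 is an antiderivative of f.
Check: d/dx[sqrt(2)*(-2*sqrt(x**4 + x**2 + 4) + 3*sqrt(2)*cos(x**3 + 1/3))/12] = (-2*sqrt(2)*x**3 - 9*x**2*sqrt(x**4 + x**2 + 4)*sin(x**3 + 1/3) - sqrt(2)*x)/(6*sqrt(x**4 + x**2 + 4)) = f(x).
F(2) = -2*sqrt(3)/3 + cos(25/3)/2; F(1/2) = -sqrt(138)/24 + cos(11/24)/2.
Integral = F(2) - F(1/2) = -2*sqrt(3)/3 - cos(11/24)/2 + cos(25/3)/2 + sqrt(138)/24.

Antiderivative: F(x) = sqrt(2)*(-2*sqrt(x**4 + x**2 + 4) + 3*sqrt(2)*cos(x**3 + 1/3))/12; value = -2*sqrt(3)/3 - cos(11/24)/2 + cos(25/3)/2 + sqrt(138)/24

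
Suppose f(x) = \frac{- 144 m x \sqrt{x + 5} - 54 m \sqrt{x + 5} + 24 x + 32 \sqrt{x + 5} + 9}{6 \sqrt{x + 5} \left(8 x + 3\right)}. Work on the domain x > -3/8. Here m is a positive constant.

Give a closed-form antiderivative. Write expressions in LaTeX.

An antiderivative is F(x) = \frac{- 9 m x + 3 \sqrt{x + 5} + 2 \log{\left(4 x + \frac{3}{2} \right)}}{3}.

For F(x) to be correct the identity F'(x) - f(x) = 0 must hold.
Check: d/dx[\frac{- 9 m x + 3 \sqrt{x + 5} + 2 \log{\left(4 x + \frac{3}{2} \right)}}{3}] = \frac{- 144 m x \sqrt{x + 5} - 54 m \sqrt{x + 5} + 24 x + 32 \sqrt{x + 5} + 9}{48 x \sqrt{x + 5} + 18 \sqrt{x + 5}}, which equals f(x).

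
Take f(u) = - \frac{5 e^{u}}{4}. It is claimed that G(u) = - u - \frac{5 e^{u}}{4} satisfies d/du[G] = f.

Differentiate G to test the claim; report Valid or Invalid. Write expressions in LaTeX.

Invalid: d/du[G] - f = -1, which is not 0.

d/du[G] = - \frac{5 e^{u}}{4} - 1
d/du[G] - f(u) = -1 != 0.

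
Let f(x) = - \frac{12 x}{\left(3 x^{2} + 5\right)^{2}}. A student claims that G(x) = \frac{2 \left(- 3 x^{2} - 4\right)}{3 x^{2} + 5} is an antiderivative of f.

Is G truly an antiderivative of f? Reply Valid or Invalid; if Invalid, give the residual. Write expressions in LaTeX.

Valid: G'(x) = f(x).

d/dx[G] = - \frac{12 x}{9 x^{4} + 30 x^{2} + 25}
This equals f(x) exactly, so the claim holds.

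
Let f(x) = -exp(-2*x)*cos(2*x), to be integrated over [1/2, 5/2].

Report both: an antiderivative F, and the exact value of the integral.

Antiderivative: F(x) = (-sin(2*x) + cos(2*x))*exp(-2*x)/4; value = -exp(-1)*cos(1)/4 + exp(-5)*cos(5)/4 - exp(-5)*sin(5)/4 + exp(-1)*sin(1)/4

Recover f(x) by differentiating a candidate F(x); any mismatch rules it out.
F(x) = (-sin(2*x) + cos(2*x))*exp(-2*x)/4 is an antiderivative of f.
Check: d/dx[(-sin(2*x) + cos(2*x))*exp(-2*x)/4] = -exp(-2*x)*cos(2*x) = f(x).
F(5/2) = exp(-5)*cos(5)/4 - exp(-5)*sin(5)/4; F(1/2) = -exp(-1)*sin(1)/4 + exp(-1)*cos(1)/4.
Integral = F(5/2) - F(1/2) = -exp(-1)*cos(1)/4 + exp(-5)*cos(5)/4 - exp(-5)*sin(5)/4 + exp(-1)*sin(1)/4.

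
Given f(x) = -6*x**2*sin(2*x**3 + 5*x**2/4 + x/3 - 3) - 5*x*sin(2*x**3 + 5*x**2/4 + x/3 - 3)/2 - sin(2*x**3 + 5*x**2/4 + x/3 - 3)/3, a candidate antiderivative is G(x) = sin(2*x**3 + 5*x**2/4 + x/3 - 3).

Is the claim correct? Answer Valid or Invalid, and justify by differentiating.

Invalid: d/dx[G] - f = 6*x**2*sin(2*x**3 + 5*x**2/4 + x/3 - 3) + 6*x**2*cos(2*x**3 + 5*x**2/4 + x/3 - 3) + 5*x*sin(2*x**3 + 5*x**2/4 + x/3 - 3)/2 + 5*x*cos(2*x**3 + 5*x**2/4 + x/3 - 3)/2 + sin(2*x**3 + 5*x**2/4 + x/3 - 3)/3 + cos(2*x**3 + 5*x**2/4 + x/3 - 3)/3, which is not 0.

d/dx[G] = 6*x**2*cos(2*x**3 + 5*x**2/4 + x/3 - 3) + 5*x*cos(2*x**3 + 5*x**2/4 + x/3 - 3)/2 + cos(2*x**3 + 5*x**2/4 + x/3 - 3)/3
d/dx[G] - f(x) = 6*x**2*sin(2*x**3 + 5*x**2/4 + x/3 - 3) + 6*x**2*cos(2*x**3 + 5*x**2/4 + x/3 - 3) + 5*x*sin(2*x**3 + 5*x**2/4 + x/3 - 3)/2 + 5*x*cos(2*x**3 + 5*x**2/4 + x/3 - 3)/2 + sin(2*x**3 + 5*x**2/4 + x/3 - 3)/3 + cos(2*x**3 + 5*x**2/4 + x/3 - 3)/3 != 0.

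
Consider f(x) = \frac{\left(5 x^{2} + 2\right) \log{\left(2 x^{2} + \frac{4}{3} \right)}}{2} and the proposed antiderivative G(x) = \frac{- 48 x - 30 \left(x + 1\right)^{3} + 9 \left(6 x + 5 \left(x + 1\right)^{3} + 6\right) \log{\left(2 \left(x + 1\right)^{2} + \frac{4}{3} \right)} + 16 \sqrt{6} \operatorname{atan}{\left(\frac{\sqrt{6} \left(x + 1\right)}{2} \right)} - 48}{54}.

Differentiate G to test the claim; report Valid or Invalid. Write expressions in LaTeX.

d/dx[G] = \frac{5 x^{2} \log{\left(x^{2} + 2 x + \frac{5}{3} \right)}}{2} + \frac{5 x^{2} \log{\left(2 \right)}}{2} + 5 x \log{\left(x^{2} + 2 x + \frac{5}{3} \right)} + 5 x \log{\left(2 \right)} + \frac{7 \log{\left(x^{2} + 2 x + \frac{5}{3} \right)}}{2} + \frac{7 \log{\left(2 \right)}}{2}
d/dx[G] - f(x) = - \frac{5 x^{2} \log{\left(x^{2} + \frac{2}{3} \right)}}{2} + \frac{5 x^{2} \log{\left(x^{2} + 2 x + \frac{5}{3} \right)}}{2} + 5 x \log{\left(x^{2} + 2 x + \frac{5}{3} \right)} + 5 x \log{\left(2 \right)} - \log{\left(x^{2} + \frac{2}{3} \right)} + \frac{7 \log{\left(x^{2} + 2 x + \frac{5}{3} \right)}}{2} + \frac{5 \log{\left(2 \right)}}{2} != 0.

Invalid: d/dx[G] - f = - \frac{5 x^{2} \log{\left(x^{2} + \frac{2}{3} \right)}}{2} + \frac{5 x^{2} \log{\left(x^{2} + 2 x + \frac{5}{3} \right)}}{2} + 5 x \log{\left(x^{2} + 2 x + \frac{5}{3} \right)} + 5 x \log{\left(2 \right)} - \log{\left(x^{2} + \frac{2}{3} \right)} + \frac{7 \log{\left(x^{2} + 2 x + \frac{5}{3} \right)}}{2} + \frac{5 \log{\left(2 \right)}}{2}, which is not 0.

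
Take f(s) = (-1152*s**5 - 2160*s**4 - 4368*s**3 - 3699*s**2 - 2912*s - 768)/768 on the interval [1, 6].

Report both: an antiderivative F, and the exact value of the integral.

The substitution u = -s**2 - 3*s/4 - 4/3 works: f is exactly (dF/du)*(du/ds) for that inner function.
F(s) = (-12*s**2 - 9*s - 16)**3/6912 is an antiderivative of f.
Check: d/ds[(-12*s**2 - 9*s - 16)**3/6912] = -3*s**5/2 - 45*s**4/16 - 91*s**3/16 - 1233*s**2/256 - 91*s/24 - 1, which equals f(s).
F(6) = -15813251/864; F(1) = -50653/6912.
Integral = F(6) - F(1) = -14050595/768.

Antiderivative: F(s) = (-12*s**2 - 9*s - 16)**3/6912; value = -14050595/768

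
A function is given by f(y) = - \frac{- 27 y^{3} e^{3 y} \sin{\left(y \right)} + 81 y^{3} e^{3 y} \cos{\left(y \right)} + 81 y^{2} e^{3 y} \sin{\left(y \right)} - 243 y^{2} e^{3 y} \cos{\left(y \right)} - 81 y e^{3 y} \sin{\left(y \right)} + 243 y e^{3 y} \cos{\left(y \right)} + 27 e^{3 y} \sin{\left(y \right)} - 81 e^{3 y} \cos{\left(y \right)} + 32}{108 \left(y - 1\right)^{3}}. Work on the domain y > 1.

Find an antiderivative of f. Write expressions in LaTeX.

Check any antiderivative F(y) by computing F'(y) and comparing it with f(y).
Check: d/dy[\frac{- 27 y^{2} e^{3 y} \cos{\left(y \right)} + 54 y e^{3 y} \cos{\left(y \right)} - 27 e^{3 y} \cos{\left(y \right)} + 16}{108 y^{2} - 216 y + 108}] = \frac{27 y^{3} e^{3 y} \sin{\left(y \right)} - 81 y^{3} e^{3 y} \cos{\left(y \right)} - 81 y^{2} e^{3 y} \sin{\left(y \right)} + 243 y^{2} e^{3 y} \cos{\left(y \right)} + 81 y e^{3 y} \sin{\left(y \right)} - 243 y e^{3 y} \cos{\left(y \right)} - 27 e^{3 y} \sin{\left(y \right)} + 81 e^{3 y} \cos{\left(y \right)} - 32}{108 y^{3} - 324 y^{2} + 324 y - 108}, which equals f(y).

An antiderivative is F(y) = \frac{- 27 y^{2} e^{3 y} \cos{\left(y \right)} + 54 y e^{3 y} \cos{\left(y \right)} - 27 e^{3 y} \cos{\left(y \right)} + 16}{108 y^{2} - 216 y + 108}.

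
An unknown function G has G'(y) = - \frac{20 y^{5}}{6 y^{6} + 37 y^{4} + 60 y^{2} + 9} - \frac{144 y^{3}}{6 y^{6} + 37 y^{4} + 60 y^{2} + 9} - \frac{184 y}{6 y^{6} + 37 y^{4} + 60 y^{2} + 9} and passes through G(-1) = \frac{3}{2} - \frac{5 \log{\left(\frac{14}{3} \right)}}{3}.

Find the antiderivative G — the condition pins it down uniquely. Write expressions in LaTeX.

Integrate term by term and add the pieces.
A general antiderivative is - \frac{5 \log{\left(4 y^{2} + \frac{2}{3} \right)}}{3} + \frac{2}{y^{2} + 3} + C.
The condition gives C = \frac{3}{2} - \frac{5 \log{\left(\frac{14}{3} \right)}}{3} - (\frac{1}{2} - \frac{5 \log{\left(\frac{14}{3} \right)}}{3}) = 1.
So G(y) = - \frac{5 \log{\left(4 y^{2} + \frac{2}{3} \right)}}{3} + 1 + \frac{2}{y^{2} + 3}.
Check: d/dy[- \frac{5 \log{\left(4 y^{2} + \frac{2}{3} \right)}}{3} + 1 + \frac{2}{y^{2} + 3}] = \frac{- 20 y^{5} - 144 y^{3} - 184 y}{6 y^{6} + 37 y^{4} + 60 y^{2} + 9}, which equals G'(y).

G(y) = - \frac{5 \log{\left(4 y^{2} + \frac{2}{3} \right)}}{3} + 1 + \frac{2}{y^{2} + 3}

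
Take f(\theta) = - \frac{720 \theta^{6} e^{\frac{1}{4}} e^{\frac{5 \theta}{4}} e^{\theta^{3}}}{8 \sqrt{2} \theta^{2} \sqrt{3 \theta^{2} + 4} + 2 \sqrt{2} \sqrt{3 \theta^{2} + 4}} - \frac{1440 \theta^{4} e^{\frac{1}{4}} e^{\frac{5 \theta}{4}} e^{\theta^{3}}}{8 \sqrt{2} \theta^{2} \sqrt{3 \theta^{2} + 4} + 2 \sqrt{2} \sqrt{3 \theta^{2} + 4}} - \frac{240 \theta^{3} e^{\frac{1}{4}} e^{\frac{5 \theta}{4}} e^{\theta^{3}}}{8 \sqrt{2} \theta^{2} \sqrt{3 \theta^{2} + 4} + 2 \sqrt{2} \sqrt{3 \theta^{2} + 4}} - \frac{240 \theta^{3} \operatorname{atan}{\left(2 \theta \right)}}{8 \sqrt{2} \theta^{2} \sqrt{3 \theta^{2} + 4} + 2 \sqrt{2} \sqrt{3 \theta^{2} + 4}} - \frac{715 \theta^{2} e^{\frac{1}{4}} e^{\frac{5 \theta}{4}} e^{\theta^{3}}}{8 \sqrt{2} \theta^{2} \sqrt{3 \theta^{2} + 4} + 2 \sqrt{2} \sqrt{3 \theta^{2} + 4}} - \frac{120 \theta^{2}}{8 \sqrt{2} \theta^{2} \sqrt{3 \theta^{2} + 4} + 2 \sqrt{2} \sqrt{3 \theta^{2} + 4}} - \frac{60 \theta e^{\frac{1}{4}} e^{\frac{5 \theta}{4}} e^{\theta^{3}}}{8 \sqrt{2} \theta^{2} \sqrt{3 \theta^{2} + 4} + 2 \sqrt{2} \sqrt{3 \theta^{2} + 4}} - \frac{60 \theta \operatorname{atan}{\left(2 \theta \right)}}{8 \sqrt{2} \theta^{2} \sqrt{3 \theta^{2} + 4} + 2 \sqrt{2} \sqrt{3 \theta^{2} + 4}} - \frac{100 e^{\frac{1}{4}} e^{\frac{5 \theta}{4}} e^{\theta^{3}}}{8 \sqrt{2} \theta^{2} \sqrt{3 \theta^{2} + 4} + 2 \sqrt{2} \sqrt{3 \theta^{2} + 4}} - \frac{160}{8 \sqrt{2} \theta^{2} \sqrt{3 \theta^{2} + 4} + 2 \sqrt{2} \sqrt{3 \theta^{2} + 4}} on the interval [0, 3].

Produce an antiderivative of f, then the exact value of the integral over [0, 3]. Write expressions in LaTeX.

Antiderivative: F(\theta) = \frac{\sqrt{2} \left(- 10 \sqrt{3 \theta^{2} + 4} e^{\frac{1}{4}} e^{\frac{5 \theta}{4}} e^{\theta^{3}} - 10 \sqrt{3 \theta^{2} + 4} \operatorname{atan}{\left(2 \theta \right)}\right)}{2}; value = - 5 \sqrt{62} e^{31} - 5 \sqrt{62} \operatorname{atan}{\left(6 \right)} + 10 \sqrt{2} e^{\frac{1}{4}}

Recognize the product-rule pattern: f = u'v + uv' with u = - 2 \sqrt{\frac{3 \theta^{2}}{2} + 2}, v = 5 e^{\theta^{3} + \frac{5 \theta}{4} + \frac{1}{4}} + 5 \operatorname{atan}{\left(2 \theta \right)}, so integration by parts undoes it.
F(\theta) = \frac{\sqrt{2} \left(- 10 \sqrt{3 \theta^{2} + 4} e^{\frac{1}{4}} e^{\frac{5 \theta}{4}} e^{\theta^{3}} - 10 \sqrt{3 \theta^{2} + 4} \operatorname{atan}{\left(2 \theta \right)}\right)}{2} is an antiderivative of f.
Check: d/d\theta[\frac{\sqrt{2} \left(- 10 \sqrt{3 \theta^{2} + 4} e^{\frac{1}{4}} e^{\frac{5 \theta}{4}} e^{\theta^{3}} - 10 \sqrt{3 \theta^{2} + 4} \operatorname{atan}{\left(2 \theta \right)}\right)}{2}] = \frac{- 720 \sqrt{2} \theta^{6} e^{\frac{1}{4}} e^{\frac{5 \theta}{4}} e^{\theta^{3}} - 1440 \sqrt{2} \theta^{4} e^{\frac{1}{4}} e^{\frac{5 \theta}{4}} e^{\theta^{3}} - 240 \sqrt{2} \theta^{3} e^{\frac{1}{4}} e^{\frac{5 \theta}{4}} e^{\theta^{3}} - 240 \sqrt{2} \theta^{3} \operatorname{atan}{\left(2 \theta \right)} - 715 \sqrt{2} \theta^{2} e^{\frac{1}{4}} e^{\frac{5 \theta}{4}} e^{\theta^{3}} - 120 \sqrt{2} \theta^{2} - 60 \sqrt{2} \theta e^{\frac{1}{4}} e^{\frac{5 \theta}{4}} e^{\theta^{3}} - 60 \sqrt{2} \theta \operatorname{atan}{\left(2 \theta \right)} - 100 \sqrt{2} e^{\frac{1}{4}} e^{\frac{5 \theta}{4}} e^{\theta^{3}} - 160 \sqrt{2}}{16 \theta^{2} \sqrt{3 \theta^{2} + 4} + 4 \sqrt{3 \theta^{2} + 4}}, which equals f(\theta).
F(3) = - 5 \sqrt{62} e^{31} - 5 \sqrt{62} \operatorname{atan}{\left(6 \right)}; F(0) = - 10 \sqrt{2} e^{\frac{1}{4}}.
Integral = F(3) - F(0) = - 5 \sqrt{62} e^{31} - 5 \sqrt{62} \operatorname{atan}{\left(6 \right)} + 10 \sqrt{2} e^{\frac{1}{4}}.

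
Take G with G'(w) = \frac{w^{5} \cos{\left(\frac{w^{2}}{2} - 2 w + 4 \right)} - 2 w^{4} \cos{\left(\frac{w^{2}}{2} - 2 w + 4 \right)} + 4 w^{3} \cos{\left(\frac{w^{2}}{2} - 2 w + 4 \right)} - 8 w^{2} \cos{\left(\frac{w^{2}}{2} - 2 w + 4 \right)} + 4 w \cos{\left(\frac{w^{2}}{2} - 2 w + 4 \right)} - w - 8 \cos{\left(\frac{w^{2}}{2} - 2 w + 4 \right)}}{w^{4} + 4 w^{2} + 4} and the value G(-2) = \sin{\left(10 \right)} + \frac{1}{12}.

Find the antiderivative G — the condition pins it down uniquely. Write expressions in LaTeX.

G(w) = \frac{2 \left(w^{2} + 2\right) \sin{\left(\frac{w^{2}}{2} - 2 w + 4 \right)} + 1}{2 \left(w^{2} + 2\right)}

A first test for any G(w): its w-derivative must equal the given G'(w).
A general antiderivative is \sin{\left(\frac{w^{2}}{2} - 2 w + 4 \right)} + \frac{1}{2 w^{2} + 4} + C.
The condition gives C = \sin{\left(10 \right)} + \frac{1}{12} - (\sin{\left(10 \right)} + \frac{1}{12}) = 0.
So G(w) = \frac{2 \left(w^{2} + 2\right) \sin{\left(\frac{w^{2}}{2} - 2 w + 4 \right)} + 1}{2 \left(w^{2} + 2\right)}.
Check: d/dw[\frac{2 \left(w^{2} + 2\right) \sin{\left(\frac{w^{2}}{2} - 2 w + 4 \right)} + 1}{2 \left(w^{2} + 2\right)}] = \frac{w^{5} \cos{\left(\frac{w^{2}}{2} - 2 w + 4 \right)} - 2 w^{4} \cos{\left(\frac{w^{2}}{2} - 2 w + 4 \right)} + 4 w^{3} \cos{\left(\frac{w^{2}}{2} - 2 w + 4 \right)} - 8 w^{2} \cos{\left(\frac{w^{2}}{2} - 2 w + 4 \right)} + 4 w \cos{\left(\frac{w^{2}}{2} - 2 w + 4 \right)} - w - 8 \cos{\left(\frac{w^{2}}{2} - 2 w + 4 \right)}}{w^{4} + 4 w^{2} + 4} = G'(w).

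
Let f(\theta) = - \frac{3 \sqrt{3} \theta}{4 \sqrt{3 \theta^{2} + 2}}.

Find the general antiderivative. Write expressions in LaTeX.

F(\theta) = - \frac{\sqrt{3} \sqrt{3 \theta^{2} + 2}}{4} + C

f matches the chain-rule pattern g'(h)*h' with inner function h(\theta) = \theta^{2} + \frac{2}{3}; substituting u = h(\theta) collapses the integral.
Check: d/d\theta[- \frac{\sqrt{3} \sqrt{3 \theta^{2} + 2}}{4}] = - \frac{3 \sqrt{3} \theta}{4 \sqrt{3 \theta^{2} + 2}} = f(\theta).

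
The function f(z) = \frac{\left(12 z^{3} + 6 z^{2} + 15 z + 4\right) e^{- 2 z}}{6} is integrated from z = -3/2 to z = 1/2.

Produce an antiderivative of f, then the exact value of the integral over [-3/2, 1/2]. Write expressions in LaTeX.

Antiderivative: F(z) = \frac{\left(- 24 z^{3} - 48 z^{2} - 78 z - 47\right) e^{- 2 z}}{24}; value = - \frac{43 e^{3}}{24} - \frac{101}{24 e}

Recognize the product-rule pattern: f = u'v + uv' with u = - z^{3} - 2 z^{2} - \frac{13 z}{4} - \frac{47}{24}, v = e^{- 2 z}, so integration by parts undoes it.
F(z) = \frac{\left(- 24 z^{3} - 48 z^{2} - 78 z - 47\right) e^{- 2 z}}{24} is an antiderivative of f.
Check: d/dz[\frac{\left(- 24 z^{3} - 48 z^{2} - 78 z - 47\right) e^{- 2 z}}{24}] = \frac{\left(12 z^{3} + 6 z^{2} + 15 z + 4\right) e^{- 2 z}}{6} = f(z).
F(1/2) = - \frac{101}{24 e}; F(-3/2) = \frac{43 e^{3}}{24}.
Integral = F(1/2) - F(-3/2) = - \frac{43 e^{3}}{24} - \frac{101}{24 e}.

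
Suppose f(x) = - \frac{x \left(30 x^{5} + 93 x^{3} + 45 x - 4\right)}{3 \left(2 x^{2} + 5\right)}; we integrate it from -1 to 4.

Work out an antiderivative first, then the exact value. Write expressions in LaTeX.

An antiderivative F(x) passes only if d/dx[F] lands on f(x) exactly.
F(x) = \frac{- 3 x^{5} - 3 x^{3} + \log{\left(2 x^{2} + 5 \right)}}{3} is an antiderivative of f.
Check: d/dx[\frac{- 3 x^{5} - 3 x^{3} + \log{\left(2 x^{2} + 5 \right)}}{3}] = \frac{- 30 x^{6} - 93 x^{4} - 45 x^{2} + 4 x}{6 x^{2} + 15}, which equals f(x).
F(4) = -1088 + \frac{\log{\left(37 \right)}}{3}; F(-1) = \frac{\log{\left(7 \right)}}{3} + 2.
Integral = F(4) - F(-1) = -1090 - \frac{\log{\left(7 \right)}}{3} + \frac{\log{\left(37 \right)}}{3}.

Antiderivative: F(x) = \frac{- 3 x^{5} - 3 x^{3} + \log{\left(2 x^{2} + 5 \right)}}{3}; value = -1090 - \frac{\log{\left(7 \right)}}{3} + \frac{\log{\left(37 \right)}}{3}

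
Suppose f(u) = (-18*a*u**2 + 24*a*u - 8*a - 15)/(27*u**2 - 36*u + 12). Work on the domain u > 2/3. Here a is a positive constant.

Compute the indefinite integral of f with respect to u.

F(u) = -2*a*u/3 + 5/(3*(3*u - 2)) + C

Recover f(u) by differentiating a candidate F(u); any mismatch rules it out.
Check: d/du[-2*a*u/3 + 5/(3*(3*u - 2))] = (-18*a*u**2 + 24*a*u - 8*a - 15)/(27*u**2 - 36*u + 12) = f(u).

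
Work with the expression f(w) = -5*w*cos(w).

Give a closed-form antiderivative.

An antiderivative is F(w) = -5*(w*sin(w) + cos(w)).

Recover f(w) by differentiating a candidate F(w); any mismatch rules it out.
Check: d/dw[-5*(w*sin(w) + cos(w))] = -5*w*cos(w) = f(w).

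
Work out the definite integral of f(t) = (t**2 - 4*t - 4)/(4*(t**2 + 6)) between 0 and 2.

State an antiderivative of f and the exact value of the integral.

Antiderivative: F(t) = t/4 - log(t**2 + 6)/2 - 5*sqrt(6)*atan(sqrt(6)*t/6)/12; value = -log(10)/2 - 5*sqrt(6)*atan(sqrt(6)/3)/12 + 1/2 + log(6)/2

For F(t) to be correct the identity F'(t) - f(t) = 0 must hold.
F(t) = t/4 - log(t**2 + 6)/2 - 5*sqrt(6)*atan(sqrt(6)*t/6)/12 is an antiderivative of f.
Check: d/dt[t/4 - log(t**2 + 6)/2 - 5*sqrt(6)*atan(sqrt(6)*t/6)/12] = (t**2 - 4*t - 4)/(4*t**2 + 24), which equals f(t).
F(2) = -log(10)/2 - 5*sqrt(6)*atan(sqrt(6)/3)/12 + 1/2; F(0) = -log(6)/2.
Integral = F(2) - F(0) = -log(10)/2 - 5*sqrt(6)*atan(sqrt(6)/3)/12 + 1/2 + log(6)/2.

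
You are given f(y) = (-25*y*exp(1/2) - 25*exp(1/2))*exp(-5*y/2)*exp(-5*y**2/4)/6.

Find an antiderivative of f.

An antiderivative is F(y) = 5*exp(1/2)*exp(-5*y/2)*exp(-5*y**2/4)/3.

The substitution u = -5*y**2/4 - 5*y/2 + 1/2 works: f is exactly (dF/du)*(du/dy) for that inner function.
Check: d/dy[5*exp(1/2)*exp(-5*y/2)*exp(-5*y**2/4)/3] = (-25*y*exp(1/2) - 25*exp(1/2))*exp(-5*y/2)*exp(-5*y**2/4)/6 = f(y).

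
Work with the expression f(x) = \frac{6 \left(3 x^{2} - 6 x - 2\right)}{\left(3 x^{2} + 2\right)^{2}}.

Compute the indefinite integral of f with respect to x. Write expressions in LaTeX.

F(x) = - \frac{x}{\frac{x^{2}}{2} + \frac{1}{3}} + \frac{1}{\frac{x^{2}}{2} + \frac{1}{3}} + C

f has the shape u'v + uv' for u = \frac{1}{\frac{x^{2}}{2} + \frac{1}{3}} and v = 1 - x — it is the derivative of the product u*v.
Check: d/dx[- \frac{x}{\frac{x^{2}}{2} + \frac{1}{3}} + \frac{1}{\frac{x^{2}}{2} + \frac{1}{3}}] = \frac{18 x^{2} - 36 x - 12}{9 x^{4} + 12 x^{2} + 4}, which equals f(x).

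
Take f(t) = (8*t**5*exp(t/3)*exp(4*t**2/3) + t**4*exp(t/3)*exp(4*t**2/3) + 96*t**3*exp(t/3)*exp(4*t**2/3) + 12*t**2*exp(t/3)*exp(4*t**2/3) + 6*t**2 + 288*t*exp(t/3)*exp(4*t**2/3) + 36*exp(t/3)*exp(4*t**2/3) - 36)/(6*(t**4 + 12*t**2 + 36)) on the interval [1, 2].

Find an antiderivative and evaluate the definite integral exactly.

Antiderivative: F(t) = (t**2*exp(t/3)*exp(4*t**2/3) - 2*t + 6*exp(t/3)*exp(4*t**2/3))/(2*(t**2 + 6)); value = -exp(5/3)/2 - 2/35 + exp(6)/2

A candidate is checked by its d/dt: the result must match f(t).
F(t) = (t**2*exp(t/3)*exp(4*t**2/3) - 2*t + 6*exp(t/3)*exp(4*t**2/3))/(2*(t**2 + 6)) is an antiderivative of f.
Check: d/dt[(t**2*exp(t/3)*exp(4*t**2/3) - 2*t + 6*exp(t/3)*exp(4*t**2/3))/(2*(t**2 + 6))] = (8*t**5*exp(t/3)*exp(4*t**2/3) + t**4*exp(t/3)*exp(4*t**2/3) + 96*t**3*exp(t/3)*exp(4*t**2/3) + 12*t**2*exp(t/3)*exp(4*t**2/3) + 6*t**2 + 288*t*exp(t/3)*exp(4*t**2/3) + 36*exp(t/3)*exp(4*t**2/3) - 36)/(6*t**4 + 72*t**2 + 216), which equals f(t).
F(2) = -1/5 + exp(6)/2; F(1) = -1/7 + exp(5/3)/2.
Integral = F(2) - F(1) = -exp(5/3)/2 - 2/35 + exp(6)/2.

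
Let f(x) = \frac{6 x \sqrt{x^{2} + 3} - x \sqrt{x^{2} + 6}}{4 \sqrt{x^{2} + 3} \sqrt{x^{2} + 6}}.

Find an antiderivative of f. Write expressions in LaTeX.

An antiderivative is F(x) = - \frac{\sqrt{x^{2} + 3}}{4} + \frac{3 \sqrt{x^{2} + 6}}{2}.

Recover f(x) by differentiating a candidate F(x); any mismatch rules it out.
Check: d/dx[- \frac{\sqrt{x^{2} + 3}}{4} + \frac{3 \sqrt{x^{2} + 6}}{2}] = \frac{6 x \sqrt{x^{2} + 3} - x \sqrt{x^{2} + 6}}{4 \sqrt{x^{2} + 3} \sqrt{x^{2} + 6}} = f(x).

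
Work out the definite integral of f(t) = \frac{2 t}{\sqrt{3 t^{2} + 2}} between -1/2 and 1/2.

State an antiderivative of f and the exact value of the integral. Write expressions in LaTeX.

The substitution u = 3 t^{2} + 2 works: f is exactly (dF/du)*(du/dt) for that inner function.
F(t) = \frac{2 \sqrt{3 t^{2} + 2}}{3} is an antiderivative of f.
Check: d/dt[\frac{2 \sqrt{3 t^{2} + 2}}{3}] = \frac{2 t}{\sqrt{3 t^{2} + 2}} = f(t).
F(1/2) = \frac{\sqrt{11}}{3}; F(-1/2) = \frac{\sqrt{11}}{3}.
Integral = F(1/2) - F(-1/2) = 0.

Antiderivative: F(t) = \frac{2 \sqrt{3 t^{2} + 2}}{3}; value = 0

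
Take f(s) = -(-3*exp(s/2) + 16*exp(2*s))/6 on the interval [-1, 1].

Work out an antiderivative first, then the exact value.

Antiderivative: F(s) = -(-3*exp(s/2) + 4*exp(2*s))/3; value = -4*exp(2)/3 - exp(-1/2) + 4*exp(-2)/3 + exp(1/2)

An antiderivative F(s) passes only if d/ds[F] lands on f(s) exactly.
F(s) = -(-3*exp(s/2) + 4*exp(2*s))/3 is an antiderivative of f.
Check: d/ds[-(-3*exp(s/2) + 4*exp(2*s))/3] = exp(s/2)/2 - 8*exp(2*s)/3, which equals f(s).
F(1) = -4*exp(2)/3 + exp(1/2); F(-1) = -4*exp(-2)/3 + exp(-1/2).
Integral = F(1) - F(-1) = -4*exp(2)/3 - exp(-1/2) + 4*exp(-2)/3 + exp(1/2).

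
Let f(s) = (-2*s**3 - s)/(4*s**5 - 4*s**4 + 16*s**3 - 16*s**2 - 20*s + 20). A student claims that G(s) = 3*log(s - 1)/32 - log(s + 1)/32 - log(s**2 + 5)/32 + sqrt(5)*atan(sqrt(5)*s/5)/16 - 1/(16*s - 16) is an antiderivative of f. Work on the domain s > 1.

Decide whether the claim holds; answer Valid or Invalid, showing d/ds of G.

Invalid: d/ds[G] - f = (2*s**3 + s)/(2*s**5 - 2*s**4 + 8*s**3 - 8*s**2 - 10*s + 10), which is not 0.

d/ds[G] = (2*s**3 + s)/(4*s**5 - 4*s**4 + 16*s**3 - 16*s**2 - 20*s + 20)
d/ds[G] - f(s) = (2*s**3 + s)/(2*s**5 - 2*s**4 + 8*s**3 - 8*s**2 - 10*s + 10) != 0.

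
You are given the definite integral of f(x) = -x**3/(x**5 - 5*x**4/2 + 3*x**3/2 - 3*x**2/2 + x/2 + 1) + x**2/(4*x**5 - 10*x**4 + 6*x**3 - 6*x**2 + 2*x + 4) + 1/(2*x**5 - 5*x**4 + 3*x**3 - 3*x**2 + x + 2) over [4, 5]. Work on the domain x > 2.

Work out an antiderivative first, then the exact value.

Factor the denominator (2*(x - 2)*(x - 1)*(2*x + 1)*(x**2 + 1)) and decompose: f = (29*x + 3)/(100*(x**2 + 1)) + 22/(75*(2*x + 1)) + 1/(12*(x - 1)) - 13/(25*(x - 2)); each piece integrates to a log, atan, or power term.
F(x) = (-312*log(x - 2) + 50*log(x - 1) + 88*log(x + 1/2) + 87*log(x**2 + 1) + 18*atan(x))/600 is an antiderivative of f.
Check: d/dx[(-312*log(x - 2) + 50*log(x - 1) + 88*log(x + 1/2) + 87*log(x**2 + 1) + 18*atan(x))/600] = (-4*x**3 + x**2 + 2)/(4*x**5 - 10*x**4 + 6*x**3 - 6*x**2 + 2*x + 4), which equals f(x).
F(5) = -13*log(3)/25 + 3*atan(5)/100 + log(4)/12 + 11*log(11/2)/75 + 29*log(26)/200; F(4) = -13*log(2)/25 + 3*atan(4)/100 + log(3)/12 + 11*log(9/2)/75 + 29*log(17)/200.
Integral = F(5) - F(4) = -181*log(3)/300 - 29*log(17)/200 - 11*log(9/2)/75 - 3*atan(4)/100 + 3*atan(5)/100 + log(4)/12 + 11*log(11/2)/75 + 13*log(2)/25 + 29*log(26)/200.

Antiderivative: F(x) = (-312*log(x - 2) + 50*log(x - 1) + 88*log(x + 1/2) + 87*log(x**2 + 1) + 18*atan(x))/600; value = -181*log(3)/300 - 29*log(17)/200 - 11*log(9/2)/75 - 3*atan(4)/100 + 3*atan(5)/100 + log(4)/12 + 11*log(11/2)/75 + 13*log(2)/25 + 29*log(26)/200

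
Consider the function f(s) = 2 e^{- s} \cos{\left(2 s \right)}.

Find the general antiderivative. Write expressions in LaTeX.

F(s) = \frac{2 \left(2 \sin{\left(2 s \right)} - \cos{\left(2 s \right)}\right) e^{- s}}{5} + C

Recover f(s) by differentiating a candidate F(s); any mismatch rules it out.
Check: d/ds[\frac{2 \left(2 \sin{\left(2 s \right)} - \cos{\left(2 s \right)}\right) e^{- s}}{5}] = 2 e^{- s} \cos{\left(2 s \right)} = f(s).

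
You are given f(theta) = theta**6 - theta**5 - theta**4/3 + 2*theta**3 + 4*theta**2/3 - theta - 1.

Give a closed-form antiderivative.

Integrate term by term and add the pieces.
Check: d/dtheta[theta*(90*theta**6 - 105*theta**5 - 42*theta**4 + 315*theta**3 + 280*theta**2 - 315*theta - 630)/630] = theta**6 - theta**5 - theta**4/3 + 2*theta**3 + 4*theta**2/3 - theta - 1 = f(theta).

An antiderivative is F(theta) = theta*(90*theta**6 - 105*theta**5 - 42*theta**4 + 315*theta**3 + 280*theta**2 - 315*theta - 630)/630.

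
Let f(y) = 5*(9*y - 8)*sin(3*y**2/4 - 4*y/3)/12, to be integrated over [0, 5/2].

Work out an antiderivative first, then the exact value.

Antiderivative: F(y) = -5*cos(3*y**2/4 - 4*y/3)/2; value = 5/2 - 5*cos(65/48)/2

f matches the chain-rule pattern g'(h)*h' with inner function h(y) = 3*y**2/4 - 4*y/3; substituting u = h(y) collapses the integral.
F(y) = -5*cos(3*y**2/4 - 4*y/3)/2 is an antiderivative of f.
Check: d/dy[-5*cos(3*y**2/4 - 4*y/3)/2] = 15*y*sin(3*y**2/4 - 4*y/3)/4 - 10*sin(3*y**2/4 - 4*y/3)/3, which equals f(y).
F(5/2) = -5*cos(65/48)/2; F(0) = -5/2.
Integral = F(5/2) - F(0) = 5/2 - 5*cos(65/48)/2.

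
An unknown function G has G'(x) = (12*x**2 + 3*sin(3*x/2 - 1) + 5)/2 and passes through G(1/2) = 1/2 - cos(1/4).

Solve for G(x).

G(x) = (4*x**3 + 5*x - 2*cos(3*x/2 - 1) - 2)/2

Differentiate the proposed G(x) back; it has to land on the given G'(x).
A general antiderivative is 2*x**3 + 5*x/2 - cos(3*x/2 - 1) + C.
The condition gives C = 1/2 - cos(1/4) - (3/2 - cos(1/4)) = -1.
So G(x) = (4*x**3 + 5*x - 2*cos(3*x/2 - 1) - 2)/2.
Check: d/dx[(4*x**3 + 5*x - 2*cos(3*x/2 - 1) - 2)/2] = 6*x**2 + 3*sin(3*x/2 - 1)/2 + 5/2, which equals G'(x).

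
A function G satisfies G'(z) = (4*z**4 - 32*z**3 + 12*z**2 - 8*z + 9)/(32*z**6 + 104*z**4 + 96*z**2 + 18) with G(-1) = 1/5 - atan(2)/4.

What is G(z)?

G(z) = atan(2*z)/4 + 1/(2*z**2 + 3)

A first test for any G(z): its z-derivative must equal the given G'(z).
A general antiderivative is atan(2*z)/4 + 1/(2*z**2 + 3) + C.
The condition gives C = 1/5 - atan(2)/4 - (1/5 - atan(2)/4) = 0.
So G(z) = atan(2*z)/4 + 1/(2*z**2 + 3).
Check: d/dz[atan(2*z)/4 + 1/(2*z**2 + 3)] = (4*z**4 - 32*z**3 + 12*z**2 - 8*z + 9)/(32*z**6 + 104*z**4 + 96*z**2 + 18) = G'(z).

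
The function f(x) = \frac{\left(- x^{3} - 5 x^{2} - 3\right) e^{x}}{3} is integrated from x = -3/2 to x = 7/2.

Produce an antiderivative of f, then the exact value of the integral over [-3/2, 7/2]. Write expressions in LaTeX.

Recognize the product-rule pattern: f = u'v + uv' with u = - \frac{x^{3}}{3} - \frac{2 x^{2}}{3} + \frac{4 x}{3} - \frac{7}{3}, v = e^{x}, so integration by parts undoes it.
F(x) = - \frac{x^{3} e^{x}}{3} - \frac{2 x^{2} e^{x}}{3} + \frac{4 x e^{x}}{3} - \frac{7 e^{x}}{3} is an antiderivative of f.
Check: d/dx[- \frac{x^{3} e^{x}}{3} - \frac{2 x^{2} e^{x}}{3} + \frac{4 x e^{x}}{3} - \frac{7 e^{x}}{3}] = - \frac{x^{3} e^{x}}{3} - \frac{5 x^{2} e^{x}}{3} - e^{x}, which equals f(x).
F(7/2) = - \frac{161 e^{\frac{7}{2}}}{8}; F(-3/2) = - \frac{113}{24 e^{\frac{3}{2}}}.
Integral = F(7/2) - F(-3/2) = - \frac{161 e^{\frac{7}{2}}}{8} + \frac{113}{24 e^{\frac{3}{2}}}.

Antiderivative: F(x) = - \frac{x^{3} e^{x}}{3} - \frac{2 x^{2} e^{x}}{3} + \frac{4 x e^{x}}{3} - \frac{7 e^{x}}{3}; value = - \frac{161 e^{\frac{7}{2}}}{8} + \frac{113}{24 e^{\frac{3}{2}}}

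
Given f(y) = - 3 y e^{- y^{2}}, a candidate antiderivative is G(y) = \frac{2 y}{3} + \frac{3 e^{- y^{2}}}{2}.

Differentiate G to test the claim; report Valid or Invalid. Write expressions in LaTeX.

Invalid: d/dy[G] - f = \frac{2}{3}, which is not 0.

d/dy[G] = \frac{\left(- 9 y + 2 e^{y^{2}}\right) e^{- y^{2}}}{3}
d/dy[G] - f(y) = \frac{2}{3} != 0.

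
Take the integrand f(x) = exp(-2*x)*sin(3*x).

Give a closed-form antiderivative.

An antiderivative is F(x) = (-2*sin(3*x) - 3*cos(3*x))*exp(-2*x)/13.

Recover f(x) by differentiating a candidate F(x); any mismatch rules it out.
Check: d/dx[(-2*sin(3*x) - 3*cos(3*x))*exp(-2*x)/13] = exp(-2*x)*sin(3*x) = f(x).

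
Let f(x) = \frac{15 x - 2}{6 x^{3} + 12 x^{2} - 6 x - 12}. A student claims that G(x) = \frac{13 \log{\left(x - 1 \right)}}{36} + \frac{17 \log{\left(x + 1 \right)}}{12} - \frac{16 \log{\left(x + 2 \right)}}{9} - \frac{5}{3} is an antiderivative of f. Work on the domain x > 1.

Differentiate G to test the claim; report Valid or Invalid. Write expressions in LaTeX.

Valid: G'(x) = f(x).

d/dx[G] = \frac{15 x - 2}{6 x^{3} + 12 x^{2} - 6 x - 12}
This equals f(x) exactly, so the claim holds.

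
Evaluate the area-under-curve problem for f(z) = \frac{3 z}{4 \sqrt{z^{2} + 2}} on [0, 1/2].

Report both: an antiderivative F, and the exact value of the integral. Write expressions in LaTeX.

Antiderivative: F(z) = \frac{3 \sqrt{z^{2} + 2}}{4}; value = \frac{9}{8} - \frac{3 \sqrt{2}}{4}

f matches the chain-rule pattern g'(h)*h' with inner function h(z) = z^{2} + 2; substituting u = h(z) collapses the integral.
F(z) = \frac{3 \sqrt{z^{2} + 2}}{4} is an antiderivative of f.
Check: d/dz[\frac{3 \sqrt{z^{2} + 2}}{4}] = \frac{3 z}{4 \sqrt{z^{2} + 2}} = f(z).
F(1/2) = \frac{9}{8}; F(0) = \frac{3 \sqrt{2}}{4}.
Integral = F(1/2) - F(0) = \frac{9}{8} - \frac{3 \sqrt{2}}{4}.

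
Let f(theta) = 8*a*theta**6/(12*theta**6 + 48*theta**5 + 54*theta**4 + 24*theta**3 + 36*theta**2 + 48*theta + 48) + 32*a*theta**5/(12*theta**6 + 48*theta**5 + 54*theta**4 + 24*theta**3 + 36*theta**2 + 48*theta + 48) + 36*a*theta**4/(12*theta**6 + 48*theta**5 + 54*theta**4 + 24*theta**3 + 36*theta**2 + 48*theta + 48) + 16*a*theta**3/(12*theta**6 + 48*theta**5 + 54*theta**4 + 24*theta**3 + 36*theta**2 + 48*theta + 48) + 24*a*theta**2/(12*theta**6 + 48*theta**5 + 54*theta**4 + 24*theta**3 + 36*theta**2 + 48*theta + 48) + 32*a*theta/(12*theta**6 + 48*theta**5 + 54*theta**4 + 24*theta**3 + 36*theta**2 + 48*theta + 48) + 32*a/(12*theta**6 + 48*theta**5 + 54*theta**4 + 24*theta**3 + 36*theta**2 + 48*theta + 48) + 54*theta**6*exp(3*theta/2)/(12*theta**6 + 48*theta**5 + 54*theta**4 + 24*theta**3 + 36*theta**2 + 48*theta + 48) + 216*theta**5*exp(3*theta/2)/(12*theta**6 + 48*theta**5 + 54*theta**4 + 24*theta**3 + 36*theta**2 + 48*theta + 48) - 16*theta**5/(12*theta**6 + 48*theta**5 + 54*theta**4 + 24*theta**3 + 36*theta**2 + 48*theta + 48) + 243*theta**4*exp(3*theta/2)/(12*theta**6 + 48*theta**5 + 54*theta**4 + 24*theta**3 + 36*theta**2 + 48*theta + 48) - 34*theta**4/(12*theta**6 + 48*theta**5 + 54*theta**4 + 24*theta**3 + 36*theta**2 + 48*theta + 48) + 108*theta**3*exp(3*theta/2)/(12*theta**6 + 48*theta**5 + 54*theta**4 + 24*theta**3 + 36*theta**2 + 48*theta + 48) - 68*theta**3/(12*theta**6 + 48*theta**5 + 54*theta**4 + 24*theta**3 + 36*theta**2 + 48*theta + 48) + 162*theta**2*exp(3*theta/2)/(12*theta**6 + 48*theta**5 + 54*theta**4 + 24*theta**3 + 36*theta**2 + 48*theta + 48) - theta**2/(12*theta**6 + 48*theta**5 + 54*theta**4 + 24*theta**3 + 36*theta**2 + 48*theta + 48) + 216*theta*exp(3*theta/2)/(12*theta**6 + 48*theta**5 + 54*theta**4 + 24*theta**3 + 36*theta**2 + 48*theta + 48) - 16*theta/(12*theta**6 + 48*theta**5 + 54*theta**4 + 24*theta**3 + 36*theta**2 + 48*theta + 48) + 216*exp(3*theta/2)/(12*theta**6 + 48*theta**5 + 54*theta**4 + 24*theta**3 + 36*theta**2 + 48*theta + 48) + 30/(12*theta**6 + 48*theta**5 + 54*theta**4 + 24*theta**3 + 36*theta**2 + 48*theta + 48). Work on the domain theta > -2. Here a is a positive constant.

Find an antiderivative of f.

An antiderivative is F(theta) = (4*a*theta**2 + 8*a*theta + 18*theta*exp(3*theta/2) - 2*theta*log(2*theta**4 + theta**2 + 2) + 36*exp(3*theta/2) - 4*log(2*theta**4 + theta**2 + 2) - 15)/(6*(theta + 2)).

The integrand splits into summands that can be handled one at a time.
Check: d/dtheta[(4*a*theta**2 + 8*a*theta + 18*theta*exp(3*theta/2) - 2*theta*log(2*theta**4 + theta**2 + 2) + 36*exp(3*theta/2) - 4*log(2*theta**4 + theta**2 + 2) - 15)/(6*(theta + 2))] = (8*a*theta**6 + 32*a*theta**5 + 36*a*theta**4 + 16*a*theta**3 + 24*a*theta**2 + 32*a*theta + 32*a + 54*theta**6*exp(3*theta/2) + 216*theta**5*exp(3*theta/2) - 16*theta**5 + 243*theta**4*exp(3*theta/2) - 34*theta**4 + 108*theta**3*exp(3*theta/2) - 68*theta**3 + 162*theta**2*exp(3*theta/2) - theta**2 + 216*theta*exp(3*theta/2) - 16*theta + 216*exp(3*theta/2) + 30)/(12*theta**6 + 48*theta**5 + 54*theta**4 + 24*theta**3 + 36*theta**2 + 48*theta + 48), which equals f(theta).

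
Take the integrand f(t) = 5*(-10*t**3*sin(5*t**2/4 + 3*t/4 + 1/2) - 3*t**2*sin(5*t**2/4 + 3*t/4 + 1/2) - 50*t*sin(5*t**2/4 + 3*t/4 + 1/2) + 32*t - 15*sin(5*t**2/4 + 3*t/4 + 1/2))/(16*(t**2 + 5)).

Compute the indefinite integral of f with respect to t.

A candidate is checked by its d/dt: the result must match f(t).
Check: d/dt[5*log(t**2 + 5) + 5*cos(5*t**2/4 + 3*t/4 + 1/2)/4] = (-50*t**3*sin(5*t**2/4 + 3*t/4 + 1/2) - 15*t**2*sin(5*t**2/4 + 3*t/4 + 1/2) - 250*t*sin(5*t**2/4 + 3*t/4 + 1/2) + 160*t - 75*sin(5*t**2/4 + 3*t/4 + 1/2))/(16*t**2 + 80), which equals f(t).

F(t) = 5*log(t**2 + 5) + 5*cos(5*t**2/4 + 3*t/4 + 1/2)/4 + C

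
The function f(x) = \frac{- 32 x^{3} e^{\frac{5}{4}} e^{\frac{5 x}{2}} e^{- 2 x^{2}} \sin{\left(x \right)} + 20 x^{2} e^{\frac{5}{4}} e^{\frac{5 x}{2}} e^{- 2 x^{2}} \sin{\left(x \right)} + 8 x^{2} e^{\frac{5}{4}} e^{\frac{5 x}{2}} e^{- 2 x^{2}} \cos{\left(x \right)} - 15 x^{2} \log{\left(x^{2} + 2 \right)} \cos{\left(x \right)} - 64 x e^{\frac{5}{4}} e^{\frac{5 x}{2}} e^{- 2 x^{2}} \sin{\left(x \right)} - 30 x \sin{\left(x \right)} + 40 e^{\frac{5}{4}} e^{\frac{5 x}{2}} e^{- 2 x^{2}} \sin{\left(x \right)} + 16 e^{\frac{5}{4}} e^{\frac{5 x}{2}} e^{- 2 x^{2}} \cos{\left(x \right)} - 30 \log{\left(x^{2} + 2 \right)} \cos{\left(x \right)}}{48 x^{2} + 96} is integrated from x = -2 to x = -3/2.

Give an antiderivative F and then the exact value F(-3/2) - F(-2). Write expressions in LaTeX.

Antiderivative: F(x) = \frac{e^{\frac{5}{4}} e^{\frac{5 x}{2}} e^{- 2 x^{2}} \sin{\left(x \right)}}{6} - \frac{5 \log{\left(x^{2} + 2 \right)} \sin{\left(x \right)}}{16}; value = - \frac{5 \log{\left(6 \right)} \sin{\left(2 \right)}}{16} - \frac{\sin{\left(\frac{3}{2} \right)}}{6 e^{7}} + \frac{\sin{\left(2 \right)}}{6 e^{\frac{47}{4}}} + \frac{5 \log{\left(\frac{17}{4} \right)} \sin{\left(\frac{3}{2} \right)}}{16}

f has the shape u'v + uv' for u = \frac{e^{- 2 x^{2} + \frac{5 x}{2} + \frac{5}{4}}}{6} - \frac{5 \log{\left(x^{2} + 2 \right)}}{16} and v = \sin{\left(x \right)} — it is the derivative of the product u*v.
F(x) = \frac{e^{\frac{5}{4}} e^{\frac{5 x}{2}} e^{- 2 x^{2}} \sin{\left(x \right)}}{6} - \frac{5 \log{\left(x^{2} + 2 \right)} \sin{\left(x \right)}}{16} is an antiderivative of f.
Check: d/dx[\frac{e^{\frac{5}{4}} e^{\frac{5 x}{2}} e^{- 2 x^{2}} \sin{\left(x \right)}}{6} - \frac{5 \log{\left(x^{2} + 2 \right)} \sin{\left(x \right)}}{16}] = \frac{- 32 x^{3} e^{\frac{5}{4}} e^{\frac{5 x}{2}} \sin{\left(x \right)} + 20 x^{2} e^{\frac{5}{4}} e^{\frac{5 x}{2}} \sin{\left(x \right)} + 8 x^{2} e^{\frac{5}{4}} e^{\frac{5 x}{2}} \cos{\left(x \right)} - 15 x^{2} e^{2 x^{2}} \log{\left(x^{2} + 2 \right)} \cos{\left(x \right)} - 64 x e^{\frac{5}{4}} e^{\frac{5 x}{2}} \sin{\left(x \right)} - 30 x e^{2 x^{2}} \sin{\left(x \right)} + 40 e^{\frac{5}{4}} e^{\frac{5 x}{2}} \sin{\left(x \right)} + 16 e^{\frac{5}{4}} e^{\frac{5 x}{2}} \cos{\left(x \right)} - 30 e^{2 x^{2}} \log{\left(x^{2} + 2 \right)} \cos{\left(x \right)}}{48 x^{2} e^{2 x^{2}} + 96 e^{2 x^{2}}}, which equals f(x).
F(-3/2) = - \frac{\sin{\left(\frac{3}{2} \right)}}{6 e^{7}} + \frac{5 \log{\left(\frac{17}{4} \right)} \sin{\left(\frac{3}{2} \right)}}{16}; F(-2) = - \frac{\sin{\left(2 \right)}}{6 e^{\frac{47}{4}}} + \frac{5 \log{\left(6 \right)} \sin{\left(2 \right)}}{16}.
Integral = F(-3/2) - F(-2) = - \frac{5 \log{\left(6 \right)} \sin{\left(2 \right)}}{16} - \frac{\sin{\left(\frac{3}{2} \right)}}{6 e^{7}} + \frac{\sin{\left(2 \right)}}{6 e^{\frac{47}{4}}} + \frac{5 \log{\left(\frac{17}{4} \right)} \sin{\left(\frac{3}{2} \right)}}{16}.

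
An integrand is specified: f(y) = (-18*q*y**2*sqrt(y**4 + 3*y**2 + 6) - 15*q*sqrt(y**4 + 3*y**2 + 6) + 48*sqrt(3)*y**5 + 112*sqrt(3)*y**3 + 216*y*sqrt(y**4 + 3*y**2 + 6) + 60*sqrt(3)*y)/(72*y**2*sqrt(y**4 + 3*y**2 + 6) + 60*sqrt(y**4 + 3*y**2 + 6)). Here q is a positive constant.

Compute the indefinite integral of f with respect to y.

A candidate is checked by its d/dy: the result must match f(y).
Check: d/dy[sqrt(3)*(-sqrt(3)*q*y + 4*sqrt(y**4 + 3*y**2 + 6) + 6*sqrt(3)*log(2*y**2 + 5/3))/12] = (-18*q*y**2*sqrt(y**4 + 3*y**2 + 6) - 15*q*sqrt(y**4 + 3*y**2 + 6) + 48*sqrt(3)*y**5 + 112*sqrt(3)*y**3 + 216*y*sqrt(y**4 + 3*y**2 + 6) + 60*sqrt(3)*y)/(72*y**2*sqrt(y**4 + 3*y**2 + 6) + 60*sqrt(y**4 + 3*y**2 + 6)) = f(y).

F(y) = sqrt(3)*(-sqrt(3)*q*y + 4*sqrt(y**4 + 3*y**2 + 6) + 6*sqrt(3)*log(2*y**2 + 5/3))/12 + C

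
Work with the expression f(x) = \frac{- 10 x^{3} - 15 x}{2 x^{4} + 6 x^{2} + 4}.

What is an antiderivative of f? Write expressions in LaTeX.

The substitution u = x^{4} + 3 x^{2} + 2 works: f is exactly (dF/du)*(du/dx) for that inner function.
Check: d/dx[- \frac{5 \log{\left(x^{4} + 3 x^{2} + 2 \right)}}{4}] = \frac{- 10 x^{3} - 15 x}{2 x^{4} + 6 x^{2} + 4} = f(x).

An antiderivative is F(x) = - \frac{5 \log{\left(x^{4} + 3 x^{2} + 2 \right)}}{4}.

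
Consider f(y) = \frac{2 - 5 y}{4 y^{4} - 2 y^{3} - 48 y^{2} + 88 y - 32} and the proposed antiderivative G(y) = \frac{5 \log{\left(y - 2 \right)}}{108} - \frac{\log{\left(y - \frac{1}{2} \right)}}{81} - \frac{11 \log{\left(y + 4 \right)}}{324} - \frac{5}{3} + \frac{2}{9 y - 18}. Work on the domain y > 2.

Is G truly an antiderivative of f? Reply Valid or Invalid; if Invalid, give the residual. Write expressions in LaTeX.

d/dy[G] = \frac{2 - 5 y}{4 y^{4} - 2 y^{3} - 48 y^{2} + 88 y - 32}
This equals f(y) exactly, so the claim holds.

Valid - the claim checks out under differentiation.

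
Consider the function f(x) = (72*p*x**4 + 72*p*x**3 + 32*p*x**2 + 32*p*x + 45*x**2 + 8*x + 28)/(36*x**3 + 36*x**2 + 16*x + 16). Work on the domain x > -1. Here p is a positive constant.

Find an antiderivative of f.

For F(x) to be correct the identity F'(x) - f(x) = 0 must hold.
Check: d/dx[p*x**2 + 5*log(2*x + 2)/4 + atan(3*x/2)/3] = (72*p*x**4 + 72*p*x**3 + 32*p*x**2 + 32*p*x + 45*x**2 + 8*x + 28)/(36*x**3 + 36*x**2 + 16*x + 16) = f(x).

An antiderivative is F(x) = p*x**2 + 5*log(2*x + 2)/4 + atan(3*x/2)/3.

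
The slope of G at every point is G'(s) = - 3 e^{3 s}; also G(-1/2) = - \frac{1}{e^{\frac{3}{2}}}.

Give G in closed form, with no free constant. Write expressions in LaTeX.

G(s) = - e^{3 s}

Recover the given G'(s) by differentiating a candidate G(s); any mismatch rules it out.
A general antiderivative is - e^{3 s} + C.
The condition gives C = - \frac{1}{e^{\frac{3}{2}}} - (- \frac{1}{e^{\frac{3}{2}}}) = 0.
So G(s) = - e^{3 s}.
Check: d/ds[- e^{3 s}] = - 3 e^{3 s} = G'(s).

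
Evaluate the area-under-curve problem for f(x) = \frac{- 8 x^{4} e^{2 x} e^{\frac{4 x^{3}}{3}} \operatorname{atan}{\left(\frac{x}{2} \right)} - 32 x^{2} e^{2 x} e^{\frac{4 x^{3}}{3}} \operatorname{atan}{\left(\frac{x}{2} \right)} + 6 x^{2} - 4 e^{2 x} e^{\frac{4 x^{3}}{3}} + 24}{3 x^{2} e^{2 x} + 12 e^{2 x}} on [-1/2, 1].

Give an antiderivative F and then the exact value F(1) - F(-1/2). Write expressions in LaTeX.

Antiderivative: F(x) = \frac{\left(- 2 e^{2 x} e^{\frac{4 x^{3}}{3}} \operatorname{atan}{\left(\frac{x}{2} \right)} - 3\right) e^{- 2 x}}{3}; value = - \frac{2 e^{\frac{4}{3}} \operatorname{atan}{\left(\frac{1}{2} \right)}}{3} - \frac{2 \operatorname{atan}{\left(\frac{1}{4} \right)}}{3 e^{\frac{1}{6}}} - e^{-2} + e

An antiderivative F(x) passes only if d/dx[F] lands on f(x) exactly.
F(x) = \frac{\left(- 2 e^{2 x} e^{\frac{4 x^{3}}{3}} \operatorname{atan}{\left(\frac{x}{2} \right)} - 3\right) e^{- 2 x}}{3} is an antiderivative of f.
Check: d/dx[\frac{\left(- 2 e^{2 x} e^{\frac{4 x^{3}}{3}} \operatorname{atan}{\left(\frac{x}{2} \right)} - 3\right) e^{- 2 x}}{3}] = \frac{- 8 x^{4} e^{2 x} e^{\frac{4 x^{3}}{3}} \operatorname{atan}{\left(\frac{x}{2} \right)} - 32 x^{2} e^{2 x} e^{\frac{4 x^{3}}{3}} \operatorname{atan}{\left(\frac{x}{2} \right)} + 6 x^{2} - 4 e^{2 x} e^{\frac{4 x^{3}}{3}} + 24}{3 x^{2} e^{2 x} + 12 e^{2 x}} = f(x).
F(1) = - \frac{2 e^{\frac{4}{3}} \operatorname{atan}{\left(\frac{1}{2} \right)}}{3} - e^{-2}; F(-1/2) = - e + \frac{2 \operatorname{atan}{\left(\frac{1}{4} \right)}}{3 e^{\frac{1}{6}}}.
Integral = F(1) - F(-1/2) = - \frac{2 e^{\frac{4}{3}} \operatorname{atan}{\left(\frac{1}{2} \right)}}{3} - \frac{2 \operatorname{atan}{\left(\frac{1}{4} \right)}}{3 e^{\frac{1}{6}}} - e^{-2} + e.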